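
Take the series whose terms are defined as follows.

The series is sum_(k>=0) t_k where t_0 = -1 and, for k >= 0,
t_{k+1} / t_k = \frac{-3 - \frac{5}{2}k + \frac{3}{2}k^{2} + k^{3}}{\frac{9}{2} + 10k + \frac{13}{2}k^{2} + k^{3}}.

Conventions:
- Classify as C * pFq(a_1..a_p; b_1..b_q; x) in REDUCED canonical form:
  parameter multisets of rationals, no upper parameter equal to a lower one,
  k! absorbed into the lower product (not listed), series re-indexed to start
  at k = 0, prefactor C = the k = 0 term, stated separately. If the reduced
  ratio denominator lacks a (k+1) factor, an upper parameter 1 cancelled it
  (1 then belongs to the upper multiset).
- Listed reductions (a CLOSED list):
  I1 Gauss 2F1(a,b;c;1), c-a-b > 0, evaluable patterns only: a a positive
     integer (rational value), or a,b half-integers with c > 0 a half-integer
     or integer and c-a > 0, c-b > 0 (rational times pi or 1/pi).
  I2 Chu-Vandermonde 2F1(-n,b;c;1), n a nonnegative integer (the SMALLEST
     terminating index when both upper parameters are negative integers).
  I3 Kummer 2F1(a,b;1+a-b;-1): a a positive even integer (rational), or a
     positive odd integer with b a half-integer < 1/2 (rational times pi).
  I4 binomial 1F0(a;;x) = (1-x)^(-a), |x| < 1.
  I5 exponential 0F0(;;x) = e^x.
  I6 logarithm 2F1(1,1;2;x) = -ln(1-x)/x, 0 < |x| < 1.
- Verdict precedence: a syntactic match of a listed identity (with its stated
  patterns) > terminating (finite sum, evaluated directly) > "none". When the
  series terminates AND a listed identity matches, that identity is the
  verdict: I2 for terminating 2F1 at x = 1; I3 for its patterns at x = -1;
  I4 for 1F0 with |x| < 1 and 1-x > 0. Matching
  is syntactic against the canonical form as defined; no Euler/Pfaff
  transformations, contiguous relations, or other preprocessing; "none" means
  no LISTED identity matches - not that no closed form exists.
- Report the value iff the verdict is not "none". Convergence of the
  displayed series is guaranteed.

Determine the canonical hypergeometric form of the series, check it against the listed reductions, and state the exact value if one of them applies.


At argument 1: a 2F1 with upper {-\frac{3}{2}, 2}, lower {\frac{9}{2}}, scaled by C = -1. Verdict: this is Gauss (I1, integer-parameter pattern) (x = 1: the Gamma ratio telescopes since c-a-b = 4 > 0 and a = 2 in Z>0). Value: -\frac{7}{16}.

Key observation: with t_0 = -1, factor the ratio over Q (C = -1): negated roots = parameters.
Term ratio: r(k) = 1 * (k-\frac{3}{2}) (k+2) / [(k+\frac{9}{2}) (k+1)] - rational in k, leading ratio 1; with t_0 = -1, classification follows.


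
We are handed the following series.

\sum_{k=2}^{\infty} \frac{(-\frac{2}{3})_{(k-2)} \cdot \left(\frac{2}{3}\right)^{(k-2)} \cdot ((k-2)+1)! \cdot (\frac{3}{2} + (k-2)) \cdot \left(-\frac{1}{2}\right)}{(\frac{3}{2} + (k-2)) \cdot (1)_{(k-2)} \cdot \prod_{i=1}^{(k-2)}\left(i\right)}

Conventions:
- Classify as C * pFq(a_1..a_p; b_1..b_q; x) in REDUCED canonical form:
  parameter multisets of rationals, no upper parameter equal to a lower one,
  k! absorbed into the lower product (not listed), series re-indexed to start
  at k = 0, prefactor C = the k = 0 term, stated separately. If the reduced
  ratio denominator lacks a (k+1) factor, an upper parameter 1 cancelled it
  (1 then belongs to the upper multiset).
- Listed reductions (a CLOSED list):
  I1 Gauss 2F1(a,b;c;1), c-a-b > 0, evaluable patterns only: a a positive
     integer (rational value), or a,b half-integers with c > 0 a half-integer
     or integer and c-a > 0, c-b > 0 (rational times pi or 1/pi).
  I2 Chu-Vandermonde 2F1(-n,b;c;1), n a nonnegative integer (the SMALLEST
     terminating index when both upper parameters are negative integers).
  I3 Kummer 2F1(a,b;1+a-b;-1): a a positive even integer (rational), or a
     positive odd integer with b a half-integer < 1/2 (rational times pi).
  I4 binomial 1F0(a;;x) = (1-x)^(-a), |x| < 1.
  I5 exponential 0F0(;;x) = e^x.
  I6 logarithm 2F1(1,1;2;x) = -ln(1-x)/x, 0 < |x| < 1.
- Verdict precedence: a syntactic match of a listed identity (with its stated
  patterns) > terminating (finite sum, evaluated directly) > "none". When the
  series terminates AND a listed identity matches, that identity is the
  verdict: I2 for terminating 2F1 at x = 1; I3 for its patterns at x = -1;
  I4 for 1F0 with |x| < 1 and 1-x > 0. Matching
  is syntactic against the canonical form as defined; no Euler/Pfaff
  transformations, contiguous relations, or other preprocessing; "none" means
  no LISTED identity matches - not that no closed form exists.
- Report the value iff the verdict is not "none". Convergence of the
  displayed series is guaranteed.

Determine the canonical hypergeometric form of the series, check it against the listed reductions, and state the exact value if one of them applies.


Prefactor -\frac{1}{2}, argument \frac{2}{3}: 2F1 with upper {-\frac{2}{3}, 2} over lower {1}. Verdict: none - this 2F1 at x = \frac{2}{3} matches no listed pattern, and upper {-\frac{2}{3}, 2} holds no stopper.

The tell: with t_0 = -\frac{1}{2}, the factorial ratio (C = -1/2) (k+a-1)!/(a-1)! is a rising factorial (a)_k.
Term ratio: r(k) = \frac{2}{3} * (k-\frac{2}{3}) (k+2) / [(k+1) (k+1)] ; factor over Q: parameters, x = \frac{2}{3}, and C = -\frac{1}{2}.


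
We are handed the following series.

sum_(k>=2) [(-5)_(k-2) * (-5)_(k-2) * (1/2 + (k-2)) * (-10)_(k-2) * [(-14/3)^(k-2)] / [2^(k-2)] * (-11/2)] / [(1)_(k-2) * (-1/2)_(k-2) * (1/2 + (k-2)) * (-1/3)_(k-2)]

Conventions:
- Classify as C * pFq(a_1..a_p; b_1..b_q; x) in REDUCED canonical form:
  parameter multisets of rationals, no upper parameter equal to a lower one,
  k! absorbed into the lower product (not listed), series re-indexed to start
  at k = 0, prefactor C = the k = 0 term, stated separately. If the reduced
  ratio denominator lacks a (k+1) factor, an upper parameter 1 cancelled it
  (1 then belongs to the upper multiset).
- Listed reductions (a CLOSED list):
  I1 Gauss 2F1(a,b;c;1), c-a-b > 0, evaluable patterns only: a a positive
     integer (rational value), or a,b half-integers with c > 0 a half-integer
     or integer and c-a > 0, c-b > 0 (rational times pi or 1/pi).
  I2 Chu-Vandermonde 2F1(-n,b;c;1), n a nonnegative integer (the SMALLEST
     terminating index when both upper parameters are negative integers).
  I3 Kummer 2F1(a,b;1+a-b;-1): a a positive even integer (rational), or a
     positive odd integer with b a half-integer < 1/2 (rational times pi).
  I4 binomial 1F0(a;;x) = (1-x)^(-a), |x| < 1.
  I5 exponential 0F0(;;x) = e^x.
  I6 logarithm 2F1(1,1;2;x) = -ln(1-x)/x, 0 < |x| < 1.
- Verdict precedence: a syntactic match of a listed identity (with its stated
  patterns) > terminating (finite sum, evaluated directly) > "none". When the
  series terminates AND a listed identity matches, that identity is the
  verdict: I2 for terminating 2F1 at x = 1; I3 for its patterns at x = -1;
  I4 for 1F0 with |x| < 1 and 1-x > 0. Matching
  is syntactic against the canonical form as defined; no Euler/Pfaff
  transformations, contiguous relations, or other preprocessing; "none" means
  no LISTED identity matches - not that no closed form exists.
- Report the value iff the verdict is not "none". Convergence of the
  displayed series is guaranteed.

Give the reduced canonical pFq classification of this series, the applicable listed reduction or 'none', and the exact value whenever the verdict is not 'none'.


Reduced: x = -7/3, 3F2, upper = {-10, -5, -5}, lower = {-1/2, -1/3}, C = -11/2. Verdict: terminating - upper -5 stops the sum at k = 5; the 6 terms are added exactly. Its exact value is -1751323599/2.

Structural cue: from the first term -11/2: k + 1/2 divides numerator and denominator alike; C = -11/2, x = -7/3 after cancelling.
Consecutive-term ratio: r(k) = (-7/3) * (k-10) (k-5) (k-5) / [(k-1/2) (k-1/3) (k+1)] - poly over poly, x = (-7/3) from leading terms; C = -11/2 at k = 0.


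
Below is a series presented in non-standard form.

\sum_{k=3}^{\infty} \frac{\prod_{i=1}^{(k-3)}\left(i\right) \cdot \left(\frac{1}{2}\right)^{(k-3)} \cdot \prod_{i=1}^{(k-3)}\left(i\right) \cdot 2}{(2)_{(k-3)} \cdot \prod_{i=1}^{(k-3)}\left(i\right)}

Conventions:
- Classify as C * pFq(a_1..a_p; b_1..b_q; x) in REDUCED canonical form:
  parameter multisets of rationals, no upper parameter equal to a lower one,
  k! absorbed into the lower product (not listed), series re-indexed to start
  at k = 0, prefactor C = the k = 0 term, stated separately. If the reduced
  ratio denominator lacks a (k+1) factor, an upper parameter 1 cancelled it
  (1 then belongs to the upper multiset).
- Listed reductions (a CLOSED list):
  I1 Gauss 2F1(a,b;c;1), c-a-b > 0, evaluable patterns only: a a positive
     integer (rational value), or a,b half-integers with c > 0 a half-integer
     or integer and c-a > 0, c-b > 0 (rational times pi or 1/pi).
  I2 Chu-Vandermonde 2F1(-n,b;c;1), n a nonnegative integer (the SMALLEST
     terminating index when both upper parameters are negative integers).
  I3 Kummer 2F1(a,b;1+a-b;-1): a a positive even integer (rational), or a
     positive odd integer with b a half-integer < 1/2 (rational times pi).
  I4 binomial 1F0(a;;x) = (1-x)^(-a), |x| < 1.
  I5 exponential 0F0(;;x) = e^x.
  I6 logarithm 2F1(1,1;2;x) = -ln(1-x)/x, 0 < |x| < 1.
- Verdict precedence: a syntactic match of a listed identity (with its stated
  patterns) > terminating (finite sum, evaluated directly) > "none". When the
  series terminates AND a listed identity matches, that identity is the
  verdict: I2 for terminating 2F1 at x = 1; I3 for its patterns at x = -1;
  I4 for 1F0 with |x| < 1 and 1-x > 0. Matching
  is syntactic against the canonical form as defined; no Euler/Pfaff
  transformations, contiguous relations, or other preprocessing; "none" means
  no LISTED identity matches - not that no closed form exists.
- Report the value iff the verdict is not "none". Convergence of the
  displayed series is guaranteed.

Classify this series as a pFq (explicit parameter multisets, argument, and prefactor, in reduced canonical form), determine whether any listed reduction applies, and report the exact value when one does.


Prefactor 2, argument \frac{1}{2}: 2F1 with upper {1, 1} over lower {2}. Verdict: the I6 logarithm reduction matches (the logarithm: parameters (1,1;2), x = \frac{1}{2}). Hence: \left(-4\right) \cdot \ln\left(\frac{1}{2}\right).

Structural cue: t_0 being 2, the running product (C = 2) telescopes to a rising factorial.
Consecutive-term ratio: r(k) = \frac{1}{2} * (k+1) (k+1) / [(k+2) (k+1)] - poly over poly, x = \frac{1}{2} from leading terms; C = 2 at k = 0.


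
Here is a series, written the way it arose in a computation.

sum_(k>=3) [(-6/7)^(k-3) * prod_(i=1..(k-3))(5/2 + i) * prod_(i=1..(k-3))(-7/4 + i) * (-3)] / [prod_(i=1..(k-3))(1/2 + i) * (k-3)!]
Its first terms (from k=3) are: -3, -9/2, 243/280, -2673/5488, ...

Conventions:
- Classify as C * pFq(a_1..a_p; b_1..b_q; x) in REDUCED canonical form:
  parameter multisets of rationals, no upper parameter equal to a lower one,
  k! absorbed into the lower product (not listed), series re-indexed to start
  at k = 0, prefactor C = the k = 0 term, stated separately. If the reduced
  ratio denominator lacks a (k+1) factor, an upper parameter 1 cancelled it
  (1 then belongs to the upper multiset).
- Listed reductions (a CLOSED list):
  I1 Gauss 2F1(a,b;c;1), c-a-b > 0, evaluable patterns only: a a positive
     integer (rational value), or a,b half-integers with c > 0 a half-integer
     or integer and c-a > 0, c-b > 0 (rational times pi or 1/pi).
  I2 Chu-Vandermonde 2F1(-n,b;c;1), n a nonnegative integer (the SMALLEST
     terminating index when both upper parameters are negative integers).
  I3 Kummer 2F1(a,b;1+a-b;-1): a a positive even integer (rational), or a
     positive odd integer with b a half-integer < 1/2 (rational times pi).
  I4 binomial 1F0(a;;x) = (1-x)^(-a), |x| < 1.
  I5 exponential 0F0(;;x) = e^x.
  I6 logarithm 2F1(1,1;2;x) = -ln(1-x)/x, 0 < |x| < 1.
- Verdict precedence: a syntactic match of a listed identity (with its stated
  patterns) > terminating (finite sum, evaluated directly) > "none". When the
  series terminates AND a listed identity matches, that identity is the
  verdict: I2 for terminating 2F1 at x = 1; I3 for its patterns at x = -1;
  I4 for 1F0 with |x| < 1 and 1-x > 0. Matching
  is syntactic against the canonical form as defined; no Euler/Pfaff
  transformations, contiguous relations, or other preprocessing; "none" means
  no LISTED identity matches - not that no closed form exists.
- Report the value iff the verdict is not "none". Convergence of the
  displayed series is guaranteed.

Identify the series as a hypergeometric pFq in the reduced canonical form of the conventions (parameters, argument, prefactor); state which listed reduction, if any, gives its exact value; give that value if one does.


x = -6/7 here; the reduced form reads 2F1, upper {-3/4, 7/2}, lower {3/2}, C = -3. Verdict: none here - no I1-I6 shape fits x = -6/7 with lower {3/2}.

Key step: from the first term -3: the running product (C = -3) telescopes to a rising factorial.
Consecutive-term ratio: r(k) = (-6/7) * (k-3/4) (k+7/2) / [(k+3/2) (k+1)] - rational in k, leading ratio (-6/7); with t_0 = -3, classification follows.


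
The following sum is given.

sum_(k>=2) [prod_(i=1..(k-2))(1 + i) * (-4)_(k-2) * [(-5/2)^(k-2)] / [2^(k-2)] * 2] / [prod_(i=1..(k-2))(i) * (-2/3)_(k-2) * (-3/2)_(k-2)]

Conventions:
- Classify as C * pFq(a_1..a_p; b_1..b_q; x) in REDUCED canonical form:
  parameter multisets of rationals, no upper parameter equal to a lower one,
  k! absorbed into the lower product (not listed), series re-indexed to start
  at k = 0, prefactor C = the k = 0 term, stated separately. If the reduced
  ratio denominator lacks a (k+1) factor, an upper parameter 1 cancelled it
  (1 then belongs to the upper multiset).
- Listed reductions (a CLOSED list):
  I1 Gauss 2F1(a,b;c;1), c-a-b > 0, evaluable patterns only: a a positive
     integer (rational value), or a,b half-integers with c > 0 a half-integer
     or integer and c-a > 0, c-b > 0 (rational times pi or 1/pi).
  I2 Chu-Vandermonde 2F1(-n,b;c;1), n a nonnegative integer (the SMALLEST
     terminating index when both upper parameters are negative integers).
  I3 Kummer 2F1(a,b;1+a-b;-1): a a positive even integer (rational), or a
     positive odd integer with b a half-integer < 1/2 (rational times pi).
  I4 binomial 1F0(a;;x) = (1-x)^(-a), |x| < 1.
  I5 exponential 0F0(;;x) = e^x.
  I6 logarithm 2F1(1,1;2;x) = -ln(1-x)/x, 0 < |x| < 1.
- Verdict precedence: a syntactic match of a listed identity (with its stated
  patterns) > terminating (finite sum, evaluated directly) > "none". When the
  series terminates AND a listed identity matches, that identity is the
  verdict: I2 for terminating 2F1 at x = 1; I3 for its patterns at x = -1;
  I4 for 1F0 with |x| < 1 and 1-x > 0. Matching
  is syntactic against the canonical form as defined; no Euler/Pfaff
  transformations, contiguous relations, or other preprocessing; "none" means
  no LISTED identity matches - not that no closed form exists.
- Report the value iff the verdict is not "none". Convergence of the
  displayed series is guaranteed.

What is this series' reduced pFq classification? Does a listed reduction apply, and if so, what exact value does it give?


Reduced: x = -5/4, 2F2, upper = {-4, 2}, lower = {-3/2, -2/3}, C = 2. Verdict: terminating (-4 upstairs). 5 nonzero terms in all; added directly. Sum: -309943/56.

Key step: x = (-5/4) and the running product (C = 2) telescopes to a rising factorial.
Consecutive-term ratio: r(k) = (-5/4) * (k-4) (k+2) / [(k-3/2) (k-2/3) (k+1)] - rational in k, leading ratio (-5/4); with t_0 = 2, classification follows.


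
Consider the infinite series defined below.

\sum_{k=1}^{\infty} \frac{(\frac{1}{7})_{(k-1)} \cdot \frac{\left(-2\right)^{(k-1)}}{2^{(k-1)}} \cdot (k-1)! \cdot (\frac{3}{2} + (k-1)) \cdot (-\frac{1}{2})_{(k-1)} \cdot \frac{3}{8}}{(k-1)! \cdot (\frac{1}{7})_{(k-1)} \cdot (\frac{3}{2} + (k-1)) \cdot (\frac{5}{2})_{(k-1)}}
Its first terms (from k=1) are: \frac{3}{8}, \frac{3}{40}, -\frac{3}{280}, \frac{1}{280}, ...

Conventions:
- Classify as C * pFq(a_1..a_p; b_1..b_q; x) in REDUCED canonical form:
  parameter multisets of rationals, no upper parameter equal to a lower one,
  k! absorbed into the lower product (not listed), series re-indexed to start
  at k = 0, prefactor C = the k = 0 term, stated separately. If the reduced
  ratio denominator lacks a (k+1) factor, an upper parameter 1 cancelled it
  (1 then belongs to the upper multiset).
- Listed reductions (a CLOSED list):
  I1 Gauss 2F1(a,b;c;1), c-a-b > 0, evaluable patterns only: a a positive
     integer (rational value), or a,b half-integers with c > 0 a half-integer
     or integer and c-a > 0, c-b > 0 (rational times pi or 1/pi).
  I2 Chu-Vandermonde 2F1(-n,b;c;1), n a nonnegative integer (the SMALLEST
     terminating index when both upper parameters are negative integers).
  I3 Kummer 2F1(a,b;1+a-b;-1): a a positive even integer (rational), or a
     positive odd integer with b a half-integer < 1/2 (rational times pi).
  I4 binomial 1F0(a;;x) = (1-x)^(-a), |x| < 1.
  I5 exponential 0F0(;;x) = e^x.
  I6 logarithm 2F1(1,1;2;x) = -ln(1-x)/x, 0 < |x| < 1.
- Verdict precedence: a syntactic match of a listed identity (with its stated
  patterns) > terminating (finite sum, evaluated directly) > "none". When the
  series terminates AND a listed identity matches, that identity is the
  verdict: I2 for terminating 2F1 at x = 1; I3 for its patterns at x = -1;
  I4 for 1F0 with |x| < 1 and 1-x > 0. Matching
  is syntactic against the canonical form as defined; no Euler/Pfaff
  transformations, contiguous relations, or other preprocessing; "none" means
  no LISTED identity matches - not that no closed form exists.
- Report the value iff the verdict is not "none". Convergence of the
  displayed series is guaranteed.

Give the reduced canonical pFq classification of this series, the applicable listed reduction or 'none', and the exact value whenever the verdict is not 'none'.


Reduced: x = -1, 2F1, upper = {-\frac{1}{2}, 1}, lower = {\frac{5}{2}}, C = \frac{3}{8}. Verdict: this is Kummer's theorem (I3) (x = -1; c = \frac{5}{2} equals 1+a-b for upper {-\frac{1}{2}, 1}: listed pattern). Sum: \frac{9}{64} \cdot \pi.

The tell: t_0 = \frac{3}{8} here, and k + 3/2 divides numerator and denominator alike; prefactor 3/8 after cancelling.
Adjacent-term ratio: r(k) = -1 * (k-\frac{1}{2}) (k+1) / [(k+\frac{5}{2}) (k+1)] - rational in k, leading ratio -1; with t_0 = \frac{3}{8}, classification follows.


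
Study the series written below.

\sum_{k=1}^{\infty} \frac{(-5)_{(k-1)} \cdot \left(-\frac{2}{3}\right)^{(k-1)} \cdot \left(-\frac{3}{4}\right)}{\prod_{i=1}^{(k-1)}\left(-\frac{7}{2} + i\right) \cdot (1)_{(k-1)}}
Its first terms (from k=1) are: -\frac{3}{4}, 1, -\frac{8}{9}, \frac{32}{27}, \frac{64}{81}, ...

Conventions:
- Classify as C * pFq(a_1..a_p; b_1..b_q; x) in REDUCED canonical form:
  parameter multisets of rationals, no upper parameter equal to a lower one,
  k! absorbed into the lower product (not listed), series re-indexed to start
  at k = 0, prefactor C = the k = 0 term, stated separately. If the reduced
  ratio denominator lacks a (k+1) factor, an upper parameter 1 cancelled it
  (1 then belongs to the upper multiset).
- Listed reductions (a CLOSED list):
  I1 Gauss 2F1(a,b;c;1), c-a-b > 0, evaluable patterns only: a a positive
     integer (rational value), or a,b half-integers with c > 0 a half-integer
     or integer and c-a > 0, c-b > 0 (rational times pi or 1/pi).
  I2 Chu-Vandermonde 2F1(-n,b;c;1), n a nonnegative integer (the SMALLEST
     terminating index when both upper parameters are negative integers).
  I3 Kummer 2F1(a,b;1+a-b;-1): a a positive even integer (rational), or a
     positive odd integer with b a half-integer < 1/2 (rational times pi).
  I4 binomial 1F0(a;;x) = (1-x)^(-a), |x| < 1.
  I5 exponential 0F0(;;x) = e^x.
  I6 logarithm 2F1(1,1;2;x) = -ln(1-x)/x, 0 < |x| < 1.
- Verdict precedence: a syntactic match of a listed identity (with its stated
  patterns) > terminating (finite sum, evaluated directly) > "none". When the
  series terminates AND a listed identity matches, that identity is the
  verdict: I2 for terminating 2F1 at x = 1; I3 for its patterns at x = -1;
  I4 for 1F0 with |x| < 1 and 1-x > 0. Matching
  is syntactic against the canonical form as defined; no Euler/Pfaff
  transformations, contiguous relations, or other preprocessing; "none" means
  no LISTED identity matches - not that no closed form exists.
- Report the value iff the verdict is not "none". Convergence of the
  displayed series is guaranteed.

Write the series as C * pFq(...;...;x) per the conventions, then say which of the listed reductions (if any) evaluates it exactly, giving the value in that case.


At argument -\frac{2}{3}: a 1F1 with upper {-5}, lower {-\frac{5}{2}}, scaled by C = -\frac{3}{4}. Verdict: terminating - upper -5 stops the sum at k = 5; the 6 terms are added exactly. Exact value: \frac{20509}{14580}.

Key observation: with t_0 = -\frac{3}{4}, (1)_k (C = -3/4, x = -2/3) is k! itself.
Ratio: r(k) = -\frac{2}{3} * (k-5) / [(k-\frac{5}{2}) (k+1)] - poly over poly, x = -\frac{2}{3} from leading terms; C = -\frac{3}{4} at k = 0.


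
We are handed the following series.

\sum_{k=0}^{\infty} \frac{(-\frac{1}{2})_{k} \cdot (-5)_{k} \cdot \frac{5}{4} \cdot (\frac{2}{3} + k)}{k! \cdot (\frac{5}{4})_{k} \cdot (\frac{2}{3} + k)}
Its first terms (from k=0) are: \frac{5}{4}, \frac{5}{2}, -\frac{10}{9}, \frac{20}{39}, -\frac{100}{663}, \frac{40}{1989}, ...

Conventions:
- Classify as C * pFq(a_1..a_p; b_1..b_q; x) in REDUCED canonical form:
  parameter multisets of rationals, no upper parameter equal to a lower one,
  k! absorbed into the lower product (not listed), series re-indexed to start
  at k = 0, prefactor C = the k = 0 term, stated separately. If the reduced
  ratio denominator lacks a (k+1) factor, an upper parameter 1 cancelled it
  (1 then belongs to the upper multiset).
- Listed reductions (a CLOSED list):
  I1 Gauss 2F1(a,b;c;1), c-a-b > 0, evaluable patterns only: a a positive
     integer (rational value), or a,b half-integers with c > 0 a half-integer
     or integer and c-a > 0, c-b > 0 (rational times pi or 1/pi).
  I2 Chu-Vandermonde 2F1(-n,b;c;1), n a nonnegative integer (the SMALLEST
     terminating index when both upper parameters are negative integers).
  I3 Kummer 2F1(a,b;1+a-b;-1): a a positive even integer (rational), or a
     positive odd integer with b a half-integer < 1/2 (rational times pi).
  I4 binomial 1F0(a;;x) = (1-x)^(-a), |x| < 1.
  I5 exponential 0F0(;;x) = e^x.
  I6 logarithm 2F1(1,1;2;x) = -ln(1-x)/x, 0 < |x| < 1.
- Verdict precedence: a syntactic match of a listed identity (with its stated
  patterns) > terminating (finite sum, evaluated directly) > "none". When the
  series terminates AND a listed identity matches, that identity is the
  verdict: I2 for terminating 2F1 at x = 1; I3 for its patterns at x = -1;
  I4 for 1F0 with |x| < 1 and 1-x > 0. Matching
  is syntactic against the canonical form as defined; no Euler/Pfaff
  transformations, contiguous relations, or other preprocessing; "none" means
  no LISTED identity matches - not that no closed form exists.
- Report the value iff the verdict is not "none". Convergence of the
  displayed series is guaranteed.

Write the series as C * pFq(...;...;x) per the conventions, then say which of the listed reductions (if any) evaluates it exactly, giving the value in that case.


Classification (C = \frac{5}{4}): 2F1 with upper {-5, -\frac{1}{2}}, lower {\frac{5}{4}}, argument x = 1. Verdict at x = 1: Chu-Vandermonde (I2) matches (terminating 2F1 at x = 1 with n = 5, b = -1/2, c = \frac{5}{4}). Its exact value is \frac{24035}{7956}.

Structural cue: x = 1 and the factor k + 2/3 cancels (top and bottom), leaving C = 5/4.
Step ratio: r(k) = 1 * (k-5) (k-\frac{1}{2}) / [(k+\frac{5}{4}) (k+1)] - rational in k. x = 1; t_0 = \frac{5}{4}; negate the roots.


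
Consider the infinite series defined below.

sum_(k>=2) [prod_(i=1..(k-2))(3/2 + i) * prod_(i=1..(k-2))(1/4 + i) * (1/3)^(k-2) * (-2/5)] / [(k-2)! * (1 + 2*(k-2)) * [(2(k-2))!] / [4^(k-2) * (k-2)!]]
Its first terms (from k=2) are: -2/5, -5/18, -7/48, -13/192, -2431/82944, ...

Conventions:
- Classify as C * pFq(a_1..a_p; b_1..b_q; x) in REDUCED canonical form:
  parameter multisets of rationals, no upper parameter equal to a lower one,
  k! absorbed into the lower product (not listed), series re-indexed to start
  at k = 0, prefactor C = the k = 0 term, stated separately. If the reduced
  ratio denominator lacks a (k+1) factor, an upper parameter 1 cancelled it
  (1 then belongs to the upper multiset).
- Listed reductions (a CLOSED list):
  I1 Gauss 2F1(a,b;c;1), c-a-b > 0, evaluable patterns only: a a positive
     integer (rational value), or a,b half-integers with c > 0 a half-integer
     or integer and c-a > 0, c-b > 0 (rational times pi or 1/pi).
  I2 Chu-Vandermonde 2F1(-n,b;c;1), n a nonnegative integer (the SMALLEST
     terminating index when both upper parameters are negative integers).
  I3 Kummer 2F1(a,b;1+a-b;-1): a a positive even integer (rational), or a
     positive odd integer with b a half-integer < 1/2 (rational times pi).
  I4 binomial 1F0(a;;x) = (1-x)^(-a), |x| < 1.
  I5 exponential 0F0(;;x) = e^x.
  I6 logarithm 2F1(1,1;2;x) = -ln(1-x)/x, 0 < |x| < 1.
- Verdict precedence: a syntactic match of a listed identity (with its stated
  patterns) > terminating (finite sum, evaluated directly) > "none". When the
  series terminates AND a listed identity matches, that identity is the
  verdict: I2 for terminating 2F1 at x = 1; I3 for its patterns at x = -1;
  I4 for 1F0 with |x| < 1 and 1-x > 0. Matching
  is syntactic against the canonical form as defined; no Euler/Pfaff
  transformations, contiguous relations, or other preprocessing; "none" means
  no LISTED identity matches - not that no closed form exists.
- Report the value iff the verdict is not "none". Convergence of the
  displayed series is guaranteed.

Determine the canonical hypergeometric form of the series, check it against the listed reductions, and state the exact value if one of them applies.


With C = -2/5: the canonical form is 2F1(5/4, 5/2; 3/2; 1/3). Verdict: none. Every listed pattern misses the 2F1 form at 1/3, upper {5/4, 5/2}.

The tell: with t_0 = -2/5, the lower (2k+1) factor (C = -2/5, x = 1/3) shifts a half-integer Pochhammer.
Consecutive-term ratio: r(k) = (1/3) * (k+5/4) (k+5/2) / [(k+3/2) (k+1)] ; factor over Q: parameters, x = (1/3), and C = -2/5.


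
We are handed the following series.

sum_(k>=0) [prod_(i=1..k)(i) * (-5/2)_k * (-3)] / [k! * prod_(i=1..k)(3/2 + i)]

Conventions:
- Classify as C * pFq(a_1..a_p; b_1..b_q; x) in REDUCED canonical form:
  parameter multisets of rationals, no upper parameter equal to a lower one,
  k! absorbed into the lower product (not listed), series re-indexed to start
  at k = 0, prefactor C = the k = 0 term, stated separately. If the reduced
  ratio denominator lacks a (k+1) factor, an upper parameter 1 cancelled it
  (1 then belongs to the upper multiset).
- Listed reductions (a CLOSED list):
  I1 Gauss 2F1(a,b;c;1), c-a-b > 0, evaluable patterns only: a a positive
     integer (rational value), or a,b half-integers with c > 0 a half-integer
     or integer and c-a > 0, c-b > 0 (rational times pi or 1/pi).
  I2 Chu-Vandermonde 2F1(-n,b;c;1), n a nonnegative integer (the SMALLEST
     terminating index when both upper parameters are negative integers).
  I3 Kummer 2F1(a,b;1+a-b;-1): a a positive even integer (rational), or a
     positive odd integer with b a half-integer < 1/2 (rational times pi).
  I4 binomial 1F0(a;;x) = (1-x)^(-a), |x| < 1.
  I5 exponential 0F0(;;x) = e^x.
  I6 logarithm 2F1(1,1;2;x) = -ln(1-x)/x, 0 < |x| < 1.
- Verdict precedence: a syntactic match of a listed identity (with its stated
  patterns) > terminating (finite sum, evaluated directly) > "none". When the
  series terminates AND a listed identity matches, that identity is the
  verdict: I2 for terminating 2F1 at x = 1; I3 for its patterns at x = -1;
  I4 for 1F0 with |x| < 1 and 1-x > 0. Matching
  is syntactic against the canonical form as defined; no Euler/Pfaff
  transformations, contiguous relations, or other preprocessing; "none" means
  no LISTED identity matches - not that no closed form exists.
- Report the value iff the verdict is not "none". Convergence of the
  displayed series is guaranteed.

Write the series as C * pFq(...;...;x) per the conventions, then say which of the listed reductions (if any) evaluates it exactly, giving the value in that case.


Prefactor -3, argument 1: 2F1 with upper {-5/2, 1} over lower {5/2}. Verdict: this is Gauss's theorem (I1) (x = 1: the Gamma ratio telescopes since c-a-b = 4 > 0 and a = 1 in Z>0). Value: -9/8.

Key observation: x = 1 and the lower running product (C = -3, x = 1) is a rising factorial.
Step ratio: r(k) = 1 * (k-5/2) (k+1) / [(k+5/2) (k+1)] - rational in k, leading ratio 1; with t_0 = -3, classification follows.


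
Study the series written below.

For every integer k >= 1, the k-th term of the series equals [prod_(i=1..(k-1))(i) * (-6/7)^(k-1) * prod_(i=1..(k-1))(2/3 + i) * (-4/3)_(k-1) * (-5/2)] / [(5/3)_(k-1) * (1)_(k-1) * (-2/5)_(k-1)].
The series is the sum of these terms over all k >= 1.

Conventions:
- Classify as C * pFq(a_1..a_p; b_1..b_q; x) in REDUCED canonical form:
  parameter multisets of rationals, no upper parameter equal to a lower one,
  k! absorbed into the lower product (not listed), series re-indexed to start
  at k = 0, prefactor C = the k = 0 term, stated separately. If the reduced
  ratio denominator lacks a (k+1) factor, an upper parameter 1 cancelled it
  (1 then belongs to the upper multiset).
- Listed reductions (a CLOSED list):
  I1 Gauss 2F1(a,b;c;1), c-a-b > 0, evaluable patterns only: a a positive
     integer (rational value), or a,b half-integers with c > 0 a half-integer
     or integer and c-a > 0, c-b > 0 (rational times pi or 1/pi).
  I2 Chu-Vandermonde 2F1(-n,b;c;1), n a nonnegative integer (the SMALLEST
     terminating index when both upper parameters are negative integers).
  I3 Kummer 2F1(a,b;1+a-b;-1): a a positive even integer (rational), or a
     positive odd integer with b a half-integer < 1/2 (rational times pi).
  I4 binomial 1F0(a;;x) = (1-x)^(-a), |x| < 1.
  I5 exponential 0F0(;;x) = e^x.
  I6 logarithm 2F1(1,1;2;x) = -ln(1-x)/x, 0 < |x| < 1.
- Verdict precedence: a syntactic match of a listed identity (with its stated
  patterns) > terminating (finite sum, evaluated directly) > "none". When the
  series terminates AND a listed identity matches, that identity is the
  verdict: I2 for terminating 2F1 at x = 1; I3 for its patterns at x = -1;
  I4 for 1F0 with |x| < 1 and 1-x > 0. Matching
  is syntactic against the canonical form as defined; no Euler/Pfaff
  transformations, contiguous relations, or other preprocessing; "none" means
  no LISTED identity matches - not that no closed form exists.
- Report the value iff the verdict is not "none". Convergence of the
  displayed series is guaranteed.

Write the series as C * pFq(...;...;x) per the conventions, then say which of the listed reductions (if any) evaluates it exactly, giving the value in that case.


The series (x = -6/7) is 2F1: upper {-4/3, 1}, lower {-2/5}, prefactor -5/2. Verdict: none - at argument -6/7 the multisets {-4/3, 1} ; {-2/5} match no listed identity.

The tell: x = (-6/7) and the running product (prefactor -5/2) telescopes to a rising factorial.
Step ratio: r(k) = (-6/7) * (k-4/3) (k+1) / [(k-2/5) (k+1)] - rational in k, leading ratio (-6/7); with t_0 = -5/2, classification follows.


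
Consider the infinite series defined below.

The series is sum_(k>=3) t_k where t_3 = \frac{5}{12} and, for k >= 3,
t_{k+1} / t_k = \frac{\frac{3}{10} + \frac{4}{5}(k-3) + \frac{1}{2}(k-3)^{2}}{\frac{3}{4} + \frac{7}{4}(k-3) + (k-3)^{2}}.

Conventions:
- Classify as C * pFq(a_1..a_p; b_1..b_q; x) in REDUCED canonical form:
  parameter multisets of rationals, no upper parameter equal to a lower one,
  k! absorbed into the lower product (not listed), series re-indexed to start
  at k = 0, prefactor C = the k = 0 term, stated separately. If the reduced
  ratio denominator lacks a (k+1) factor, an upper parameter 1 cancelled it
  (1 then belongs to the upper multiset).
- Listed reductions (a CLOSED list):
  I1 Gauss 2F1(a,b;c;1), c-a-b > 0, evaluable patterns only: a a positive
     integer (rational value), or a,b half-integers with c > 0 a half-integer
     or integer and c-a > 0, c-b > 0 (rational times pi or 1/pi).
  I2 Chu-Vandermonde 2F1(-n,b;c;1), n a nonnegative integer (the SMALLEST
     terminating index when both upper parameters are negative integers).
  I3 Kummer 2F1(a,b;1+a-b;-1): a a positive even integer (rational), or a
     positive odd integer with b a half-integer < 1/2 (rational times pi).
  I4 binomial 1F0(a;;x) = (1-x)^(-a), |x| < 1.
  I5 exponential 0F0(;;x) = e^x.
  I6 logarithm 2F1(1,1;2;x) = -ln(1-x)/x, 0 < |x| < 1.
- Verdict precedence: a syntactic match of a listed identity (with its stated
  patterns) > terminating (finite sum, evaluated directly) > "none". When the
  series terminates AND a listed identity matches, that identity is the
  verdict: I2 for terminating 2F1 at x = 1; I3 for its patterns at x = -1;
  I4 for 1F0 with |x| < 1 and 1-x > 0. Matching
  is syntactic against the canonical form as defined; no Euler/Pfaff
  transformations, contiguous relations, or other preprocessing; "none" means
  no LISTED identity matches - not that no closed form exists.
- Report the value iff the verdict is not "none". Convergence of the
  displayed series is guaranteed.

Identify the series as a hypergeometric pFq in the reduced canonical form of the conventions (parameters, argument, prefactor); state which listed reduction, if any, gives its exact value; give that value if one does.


At argument \frac{1}{2}: a 2F1 with upper {\frac{3}{5}, 1}, lower {\frac{3}{4}}, scaled by C = \frac{5}{12}. Verdict: none - this 2F1 at x = \frac{1}{2} matches no listed pattern, and upper {\frac{3}{5}, 1} holds no stopper.

Key step: x = \frac{1}{2} and the expanded ratio factors over Q; C = 5/12, roots give parameters.
Consecutive-term ratio: r(k) = \frac{1}{2} * (k+\frac{3}{5}) (k+1) / [(k+\frac{3}{4}) (k+1)] - rational in k, leading ratio \frac{1}{2}; with t_0 = \frac{5}{12}, classification follows.


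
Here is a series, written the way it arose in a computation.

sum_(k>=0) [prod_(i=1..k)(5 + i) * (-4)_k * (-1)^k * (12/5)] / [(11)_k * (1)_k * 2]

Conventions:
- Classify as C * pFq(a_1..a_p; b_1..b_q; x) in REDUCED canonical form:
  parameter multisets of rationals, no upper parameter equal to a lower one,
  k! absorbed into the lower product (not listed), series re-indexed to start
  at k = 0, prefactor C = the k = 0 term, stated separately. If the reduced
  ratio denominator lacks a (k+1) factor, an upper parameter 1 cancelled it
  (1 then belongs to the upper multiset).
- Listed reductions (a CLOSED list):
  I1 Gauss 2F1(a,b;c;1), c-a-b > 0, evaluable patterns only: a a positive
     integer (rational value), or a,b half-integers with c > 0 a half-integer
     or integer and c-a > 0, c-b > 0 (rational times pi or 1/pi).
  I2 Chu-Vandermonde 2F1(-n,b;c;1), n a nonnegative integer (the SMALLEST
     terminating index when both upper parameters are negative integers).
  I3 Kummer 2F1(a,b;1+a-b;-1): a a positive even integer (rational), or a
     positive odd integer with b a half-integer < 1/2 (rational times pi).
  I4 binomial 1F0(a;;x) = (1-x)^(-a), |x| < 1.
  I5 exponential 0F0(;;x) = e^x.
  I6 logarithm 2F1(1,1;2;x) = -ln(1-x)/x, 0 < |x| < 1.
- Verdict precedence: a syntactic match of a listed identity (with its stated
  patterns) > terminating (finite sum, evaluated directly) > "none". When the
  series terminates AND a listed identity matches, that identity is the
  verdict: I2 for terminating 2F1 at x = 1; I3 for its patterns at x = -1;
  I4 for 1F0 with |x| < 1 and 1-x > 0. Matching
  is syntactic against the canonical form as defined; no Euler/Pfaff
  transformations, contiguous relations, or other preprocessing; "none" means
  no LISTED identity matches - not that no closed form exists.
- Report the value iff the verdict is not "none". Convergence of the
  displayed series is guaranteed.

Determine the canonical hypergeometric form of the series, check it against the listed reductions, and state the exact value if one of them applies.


This is 6/5 * 2F1(-4, 6; 11; -1) in reduced canonical form. Verdict at x = -1: the Kummer evaluation I3 matches (x = -1; c = 11 equals 1+a-b for upper {-4, 6}: listed pattern). Hence: 36/5.

First insight: t_0 = 6/5 here, and the running product (prefactor 6/5) telescopes to a rising factorial.
Step ratio: r(k) = (-1) * (k-4) (k+6) / [(k+11) (k+1)] ; factor over Q: parameters, x = (-1), and C = 6/5.


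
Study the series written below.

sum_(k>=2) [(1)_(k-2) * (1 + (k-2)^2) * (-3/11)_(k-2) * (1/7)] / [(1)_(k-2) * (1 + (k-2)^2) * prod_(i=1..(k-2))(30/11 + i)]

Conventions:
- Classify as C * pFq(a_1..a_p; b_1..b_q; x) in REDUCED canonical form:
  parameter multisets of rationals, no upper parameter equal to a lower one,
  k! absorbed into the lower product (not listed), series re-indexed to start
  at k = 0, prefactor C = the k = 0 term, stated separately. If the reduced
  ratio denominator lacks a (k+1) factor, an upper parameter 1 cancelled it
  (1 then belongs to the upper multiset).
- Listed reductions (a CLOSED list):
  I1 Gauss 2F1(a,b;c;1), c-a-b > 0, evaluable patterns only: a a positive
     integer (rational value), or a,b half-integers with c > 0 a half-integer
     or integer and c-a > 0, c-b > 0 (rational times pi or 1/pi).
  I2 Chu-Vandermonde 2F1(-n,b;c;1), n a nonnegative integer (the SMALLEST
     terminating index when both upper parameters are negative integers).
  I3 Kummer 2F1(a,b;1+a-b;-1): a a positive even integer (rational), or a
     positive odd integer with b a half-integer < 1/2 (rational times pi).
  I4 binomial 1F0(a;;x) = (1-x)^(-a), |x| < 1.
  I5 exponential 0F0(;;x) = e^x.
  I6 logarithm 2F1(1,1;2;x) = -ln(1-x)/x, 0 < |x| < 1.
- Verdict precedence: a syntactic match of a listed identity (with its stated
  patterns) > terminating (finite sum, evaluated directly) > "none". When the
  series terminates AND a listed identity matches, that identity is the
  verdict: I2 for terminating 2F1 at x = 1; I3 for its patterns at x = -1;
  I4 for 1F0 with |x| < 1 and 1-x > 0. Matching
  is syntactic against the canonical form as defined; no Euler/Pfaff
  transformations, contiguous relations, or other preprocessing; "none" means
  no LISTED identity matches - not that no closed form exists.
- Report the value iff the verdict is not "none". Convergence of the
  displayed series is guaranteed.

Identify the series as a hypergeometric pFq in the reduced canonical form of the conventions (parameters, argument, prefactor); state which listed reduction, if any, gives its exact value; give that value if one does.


x = 1 here; the reduced form reads 2F1, upper {-3/11, 1}, lower {41/11}, C = 1/7. Verdict (x = 1): the Gauss summation I1 applies (x = 1: the Gamma ratio telescopes since c-a-b = 3 > 0 and a = 1 in Z>0). Sum: 10/77.

Key step: t_0 being 1/7, (1)_k (C = 1/7) is k! itself.
Adjacent-term ratio: r(k) = 1 * (k-3/11) (k+1) / [(k+41/11) (k+1)] - rational in k. x = 1; t_0 = 1/7; negate the roots.


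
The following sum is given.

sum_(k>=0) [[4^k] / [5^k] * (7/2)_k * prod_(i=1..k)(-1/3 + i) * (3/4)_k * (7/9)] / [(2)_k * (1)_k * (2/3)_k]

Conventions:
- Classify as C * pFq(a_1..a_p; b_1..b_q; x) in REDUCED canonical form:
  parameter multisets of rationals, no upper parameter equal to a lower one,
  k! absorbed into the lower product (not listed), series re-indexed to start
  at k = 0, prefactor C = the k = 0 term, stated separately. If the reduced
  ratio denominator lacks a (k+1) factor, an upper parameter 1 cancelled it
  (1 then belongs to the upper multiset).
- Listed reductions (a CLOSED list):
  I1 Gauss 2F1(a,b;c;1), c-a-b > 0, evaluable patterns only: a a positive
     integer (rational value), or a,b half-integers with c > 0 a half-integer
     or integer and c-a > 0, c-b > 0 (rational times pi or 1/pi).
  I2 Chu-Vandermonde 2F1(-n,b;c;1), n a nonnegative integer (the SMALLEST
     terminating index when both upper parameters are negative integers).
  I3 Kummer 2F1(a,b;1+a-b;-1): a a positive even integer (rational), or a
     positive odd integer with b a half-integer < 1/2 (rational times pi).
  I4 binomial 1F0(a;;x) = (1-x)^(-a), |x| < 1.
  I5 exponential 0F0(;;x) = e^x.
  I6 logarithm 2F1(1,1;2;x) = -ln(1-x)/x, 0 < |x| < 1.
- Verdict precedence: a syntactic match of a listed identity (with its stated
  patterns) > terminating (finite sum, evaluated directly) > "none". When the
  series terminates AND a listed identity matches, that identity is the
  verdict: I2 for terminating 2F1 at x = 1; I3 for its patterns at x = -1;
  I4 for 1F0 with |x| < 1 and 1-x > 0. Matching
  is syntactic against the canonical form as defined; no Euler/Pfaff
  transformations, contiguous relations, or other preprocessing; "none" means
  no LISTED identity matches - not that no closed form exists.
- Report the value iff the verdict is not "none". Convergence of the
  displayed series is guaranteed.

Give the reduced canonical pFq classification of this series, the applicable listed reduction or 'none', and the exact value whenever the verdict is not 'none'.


x = 4/5 here; the reduced form reads 2F1, upper {3/4, 7/2}, lower {2}, C = 7/9. Verdict: none - at argument 4/5 the multisets {3/4, 7/2} ; {2} match no listed identity.

Key observation: t_0 being 7/9, (1)_k (C = 7/9) is k! itself.
Term ratio: r(k) = (4/5) * (k+3/4) (k+7/2) / [(k+2) (k+1)] - rational in k, leading ratio (4/5); with t_0 = 7/9, classification follows.
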